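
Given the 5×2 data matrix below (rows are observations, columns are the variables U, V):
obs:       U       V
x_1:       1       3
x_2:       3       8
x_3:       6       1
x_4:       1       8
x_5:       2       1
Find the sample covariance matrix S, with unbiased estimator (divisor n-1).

Step 1 — column means:
  mean(U) = (1 + 3 + 6 + 1 + 2) / 5 = 13/5 = 2.6
  mean(V) = (3 + 8 + 1 + 8 + 1) / 5 = 21/5 = 4.2

Step 2 — sample covariance S[i,j] = (1/(n-1)) · Σ_k (x_{k,i} - mean_i) · (x_{k,j} - mean_j), with n-1 = 4.
  S[U,U] = ((-1.6)·(-1.6) + (0.4)·(0.4) + (3.4)·(3.4) + (-1.6)·(-1.6) + (-0.6)·(-0.6)) / 4 = 17.2/4 = 4.3
  S[U,V] = ((-1.6)·(-1.2) + (0.4)·(3.8) + (3.4)·(-3.2) + (-1.6)·(3.8) + (-0.6)·(-3.2)) / 4 = -11.6/4 = -2.9
  S[V,V] = ((-1.2)·(-1.2) + (3.8)·(3.8) + (-3.2)·(-3.2) + (3.8)·(3.8) + (-3.2)·(-3.2)) / 4 = 50.8/4 = 12.7

S is symmetric (S[j,i] = S[i,j]). Assembling:

S = [[4.3, -2.9],
 [-2.9, 12.7]]


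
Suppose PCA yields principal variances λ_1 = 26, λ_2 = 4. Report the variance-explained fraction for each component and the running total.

Step 1 — total variance = trace(Sigma) = Σ λ_i = 26 + 4 = 30.

Step 2 — fraction explained by component i = λ_i / Σ λ:
  PC1: 26/30 = 0.8667
  PC2: 4/30 = 0.1333

Step 3 — cumulative fraction after k components = (λ_1 + ... + λ_k) / Σ λ:
  k = 1: 26/30 = 0.8667
  k = 2: (26 + 4)/30 = 30/30 = 1

Summary (fraction, with percent):

explained: PC1 0.8667 (86.67%), PC2 0.1333 (13.33%);  cumulative: 0.8667, 1


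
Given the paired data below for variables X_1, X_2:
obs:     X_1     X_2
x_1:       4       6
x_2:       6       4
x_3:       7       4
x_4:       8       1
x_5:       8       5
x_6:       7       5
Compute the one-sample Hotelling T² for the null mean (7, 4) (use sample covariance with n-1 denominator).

Step 1 — sample mean vector:
  mean(X_1) = (4 + 6 + 7 + 8 + 8 + 7) / 6 = 40/6 = 6.6667
  mean(X_2) = (6 + 4 + 4 + 1 + 5 + 5) / 6 = 25/6 = 4.1667
  x̄ = (6.6667, 4.1667),  deviation x̄ - mu_0 = (6.6667, 4.1667) - (7, 4) = (-0.3333, 0.1667).

Step 2 — sample covariance matrix, S[i,j] = (1/(n-1)) · Σ_k (x_{k,i} - mean_i) · (x_{k,j} - mean_j), divisor n-1 = 5:
  S[X_1,X_1] = ((-2.6667)·(-2.6667) + (-0.6667)·(-0.6667) + (0.3333)·(0.3333) + (1.3333)·(1.3333) + (1.3333)·(1.3333) + (0.3333)·(0.3333)) / 5 = 11.3333/5 = 2.2667
  S[X_1,X_2] = ((-2.6667)·(1.8333) + (-0.6667)·(-0.1667) + (0.3333)·(-0.1667) + (1.3333)·(-3.1667) + (1.3333)·(0.8333) + (0.3333)·(0.8333)) / 5 = -7.6667/5 = -1.5333
  S[X_2,X_2] = ((1.8333)·(1.8333) + (-0.1667)·(-0.1667) + (-0.1667)·(-0.1667) + (-3.1667)·(-3.1667) + (0.8333)·(0.8333) + (0.8333)·(0.8333)) / 5 = 14.8333/5 = 2.9667
  S = [[2.2667, -1.5333],
 [-1.5333, 2.9667]].

Step 3 — invert S. det(S) = 2.2667·2.9667 - (-1.5333)² = 4.3733.
  S^{-1} = (1/det) · [[d, -b], [-b, a]] = [[0.6784, 0.3506],
 [0.3506, 0.5183]].

Step 4 — quadratic form (x̄ - mu_0)^T · S^{-1} · (x̄ - mu_0):
  S^{-1} · (x̄ - mu_0) = (-0.1677, -0.0305),
  (x̄ - mu_0)^T · [...] = (-0.3333)·(-0.1677) + (0.1667)·(-0.0305) = 0.0508.

Step 5 — scale by n: T² = 6 · 0.0508 = 0.3049.

T² ≈ 0.3049


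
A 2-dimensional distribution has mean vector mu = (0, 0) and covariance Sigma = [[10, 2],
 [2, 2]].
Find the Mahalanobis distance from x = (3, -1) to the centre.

Step 1 — centre the observation: (x - mu) = (3, -1).

Step 2 — invert Sigma. det(Sigma) = 10·2 - (2)² = 16.
  Sigma^{-1} = (1/det) · [[d, -b], [-b, a]] = [[0.125, -0.125],
 [-0.125, 0.625]].

Step 3 — form the quadratic (x - mu)^T · Sigma^{-1} · (x - mu):
  Sigma^{-1} · (x - mu) = (0.5, -1).
  (x - mu)^T · [Sigma^{-1} · (x - mu)] = (3)·(0.5) + (-1)·(-1) = 2.5.

Step 4 — take square root: d = √(2.5) ≈ 1.5811.

d(x, mu) = √(2.5) ≈ 1.5811


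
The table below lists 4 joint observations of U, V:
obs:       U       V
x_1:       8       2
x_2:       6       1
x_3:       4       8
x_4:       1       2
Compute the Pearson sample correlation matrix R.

Step 1 — column means:
  mean(U) = (8 + 6 + 4 + 1) / 4 = 19/4 = 4.75
  mean(V) = (2 + 1 + 8 + 2) / 4 = 13/4 = 3.25

Step 2 — sample variances and covariances s[i,j] = (1/(n-1)) · Σ_k (x_{k,i} - mean_i) · (x_{k,j} - mean_j), with n-1 = 3:
  s[U,U] = ((3.25)·(3.25) + (1.25)·(1.25) + (-0.75)·(-0.75) + (-3.75)·(-3.75)) / 3 = 26.75/3 = 8.9167
  s[U,V] = ((3.25)·(-1.25) + (1.25)·(-2.25) + (-0.75)·(4.75) + (-3.75)·(-1.25)) / 3 = -5.75/3 = -1.9167
  s[V,V] = ((-1.25)·(-1.25) + (-2.25)·(-2.25) + (4.75)·(4.75) + (-1.25)·(-1.25)) / 3 = 30.75/3 = 10.25
  Sample standard deviations s_i = √(s[i,i]):
  s(U) = √(8.9167) = 2.9861
  s(V) = √(10.25) = 3.2016

Step 3 — r_{ij} = s_{ij} / (s_i · s_j):
  r[U,U] = 1 (diagonal).
  r[U,V] = -1.9167 / (2.9861 · 3.2016) = -1.9167 / 9.5601 = -0.2005
  r[V,V] = 1 (diagonal).

R is symmetric with unit diagonal. Assembling:

R = [[1, -0.2005],
 [-0.2005, 1]]


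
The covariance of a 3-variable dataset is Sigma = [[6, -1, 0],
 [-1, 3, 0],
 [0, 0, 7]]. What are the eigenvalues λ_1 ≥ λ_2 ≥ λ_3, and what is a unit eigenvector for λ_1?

Step 1 — characteristic polynomial p(λ) = det(λI - Sigma) = λ³ - tr·λ² + c_1·λ - det, where tr = trace, c_1 = sum of the principal 2×2 minors, det = det(Sigma):
  tr = 6 + 3 + 7 = 16,
  c_1 = (6·3 - (-1)²) + (6·7 - (0)²) + (3·7 - (0)²) = 17 + 42 + 21 = 80,
  det = 6·(3·7 - (0)²) - (-1)·((-1)·7 - (0)·(0)) + (0)·((-1)·(0) - 3·(0)) = 6·(21) - (-1)·(-7) + (0)·(0) = 119.
  So p(λ) = λ³ - 16λ² + 80λ - 119.
Step 2 — look for an integer root (rational root theorem: any rational root is an integer divisor of 119). Testing λ = 7:
  p(7) = 343 - 784 + 560 - 119 = 0  ✓
  Dividing out (λ - 7): p(λ) = (λ - 7)(λ² - 9λ + 17).
Step 3 — remaining eigenvalues from the quadratic λ² - 9λ + 17 = 0:
  Δ = 9² - 4·17 = 81 - 68 = 13,  λ = (9 ± √13)/2 = (9 ± 3.6056)/2 ≈ 6.3028 or 2.6972.
  Sorted: λ_1 = 7,  λ_2 = 6.3028,  λ_3 = 2.6972  (check: sum = 16 = tr ✓).

Step 4 — unit eigenvector for λ_1 = 7: v spans the null space of (Sigma - λ_1 I), whose rows are
  r_1 = (-1, -1, 0),  r_2 = (-1, -4, 0),  r_3 = (0, 0, 0).
  v is orthogonal to every row, so take v ∝ r_1 × r_2 = ((-1)·(0) - (0)·(-4), (0)·(-1) - (-1)·(0), (-1)·(-4) - (-1)·(-1)) = (0, 0, 3).
  Rescale (divide by 3): u = (0, 0, 1).
  ||u|| = √((0)² + (0)² + (1)²) = √(1) = 1,  v_1 = u/||u|| ≈ (0, 0, 1) (||v_1|| = 1).

λ_1 = 7,  λ_2 = 6.3028,  λ_3 = 2.6972;  v_1 ≈ (0, 0, 1)


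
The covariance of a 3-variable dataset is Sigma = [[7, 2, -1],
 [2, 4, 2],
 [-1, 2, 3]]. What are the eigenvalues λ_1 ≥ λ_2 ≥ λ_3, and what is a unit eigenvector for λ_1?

Step 1 — characteristic polynomial p(λ) = det(λI - Sigma) = λ³ - tr·λ² + c_1·λ - det, where tr = trace, c_1 = sum of the principal 2×2 minors, det = det(Sigma):
  tr = 7 + 4 + 3 = 14,
  c_1 = (7·4 - (2)²) + (7·3 - (-1)²) + (4·3 - (2)²) = 24 + 20 + 8 = 52,
  det = 7·(4·3 - (2)²) - (2)·((2)·3 - (2)·(-1)) + (-1)·((2)·(2) - 4·(-1)) = 7·(8) - (2)·(8) + (-1)·(8) = 32.
  So p(λ) = λ³ - 14λ² + 52λ - 32.
Step 2 — look for an integer root (rational root theorem: any rational root is an integer divisor of 32). Testing λ = 8:
  p(8) = 512 - 896 + 416 - 32 = 0  ✓
  Dividing out (λ - 8): p(λ) = (λ - 8)(λ² - 6λ + 4).
Step 3 — remaining eigenvalues from the quadratic λ² - 6λ + 4 = 0:
  Δ = 6² - 4·4 = 36 - 16 = 20,  λ = (6 ± √20)/2 = (6 ± 4.4721)/2 ≈ 5.2361 or 0.7639.
  Sorted: λ_1 = 8,  λ_2 = 5.2361,  λ_3 = 0.7639  (check: sum = 14 = tr ✓).

Step 4 — unit eigenvector for λ_1 = 8: v spans the null space of (Sigma - λ_1 I), whose rows are
  r_1 = (-1, 2, -1),  r_2 = (2, -4, 2),  r_3 = (-1, 2, -5).
  v is orthogonal to every row, so take v ∝ r_1 × r_3 = ((2)·(-5) - (-1)·(2), (-1)·(-1) - (-1)·(-5), (-1)·(2) - (2)·(-1)) = (-8, -4, 0).
  Rescale (divide by 4; multiply by -1 so the first nonzero entry is positive): u = (2, 1, 0).
  ||u|| = √((2)² + (1)² + (0)²) = √(5) ≈ 2.2361,  v_1 = u/||u|| ≈ (0.8944, 0.4472, 0) (||v_1|| = 1).

λ_1 = 8,  λ_2 = 5.2361,  λ_3 = 0.7639;  v_1 ≈ (0.8944, 0.4472, 0)


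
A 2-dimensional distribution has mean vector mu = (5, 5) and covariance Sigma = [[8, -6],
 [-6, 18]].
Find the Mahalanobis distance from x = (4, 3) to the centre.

Step 1 — centre the observation: (x - mu) = (-1, -2).

Step 2 — invert Sigma. det(Sigma) = 8·18 - (-6)² = 108.
  Sigma^{-1} = (1/det) · [[d, -b], [-b, a]] = [[0.1667, 0.0556],
 [0.0556, 0.0741]].

Step 3 — form the quadratic (x - mu)^T · Sigma^{-1} · (x - mu):
  Sigma^{-1} · (x - mu) = (-0.2778, -0.2037).
  (x - mu)^T · [Sigma^{-1} · (x - mu)] = (-1)·(-0.2778) + (-2)·(-0.2037) = 0.6852.

Step 4 — take square root: d = √(0.6852) ≈ 0.8278.

d(x, mu) = √(0.6852) ≈ 0.8278


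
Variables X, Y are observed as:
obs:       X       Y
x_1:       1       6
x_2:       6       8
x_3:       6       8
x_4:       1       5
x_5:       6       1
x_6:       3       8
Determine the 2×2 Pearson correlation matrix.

Step 1 — column means:
  mean(X) = (1 + 6 + 6 + 1 + 6 + 3) / 6 = 23/6 = 3.8333
  mean(Y) = (6 + 8 + 8 + 5 + 1 + 8) / 6 = 36/6 = 6

Step 2 — sample variances and covariances s[i,j] = (1/(n-1)) · Σ_k (x_{k,i} - mean_i) · (x_{k,j} - mean_j), with n-1 = 5:
  s[X,X] = ((-2.8333)·(-2.8333) + (2.1667)·(2.1667) + (2.1667)·(2.1667) + (-2.8333)·(-2.8333) + (2.1667)·(2.1667) + (-0.8333)·(-0.8333)) / 5 = 30.8333/5 = 6.1667
  s[X,Y] = ((-2.8333)·(0) + (2.1667)·(2) + (2.1667)·(2) + (-2.8333)·(-1) + (2.1667)·(-5) + (-0.8333)·(2)) / 5 = -1/5 = -0.2
  s[Y,Y] = ((0)·(0) + (2)·(2) + (2)·(2) + (-1)·(-1) + (-5)·(-5) + (2)·(2)) / 5 = 38/5 = 7.6
  Sample standard deviations s_i = √(s[i,i]):
  s(X) = √(6.1667) = 2.4833
  s(Y) = √(7.6) = 2.7568

Step 3 — r_{ij} = s_{ij} / (s_i · s_j):
  r[X,X] = 1 (diagonal).
  r[X,Y] = -0.2 / (2.4833 · 2.7568) = -0.2 / 6.8459 = -0.0292
  r[Y,Y] = 1 (diagonal).

R is symmetric with unit diagonal. Assembling:

R = [[1, -0.0292],
 [-0.0292, 1]]


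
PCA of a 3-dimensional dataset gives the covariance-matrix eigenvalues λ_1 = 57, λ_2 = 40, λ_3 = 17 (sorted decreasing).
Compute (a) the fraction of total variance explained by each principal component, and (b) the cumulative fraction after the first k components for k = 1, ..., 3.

Step 1 — total variance = trace(Sigma) = Σ λ_i = 57 + 40 + 17 = 114.

Step 2 — fraction explained by component i = λ_i / Σ λ:
  PC1: 57/114 = 0.5
  PC2: 40/114 = 0.3509
  PC3: 17/114 = 0.1491

Step 3 — cumulative fraction after k components = (λ_1 + ... + λ_k) / Σ λ:
  k = 1: 57/114 = 0.5
  k = 2: (57 + 40)/114 = 97/114 = 0.8509
  k = 3: (57 + 40 + 17)/114 = 114/114 = 1

Summary (fraction, with percent):

explained: PC1 0.5 (50%), PC2 0.3509 (35.09%), PC3 0.1491 (14.91%);  cumulative: 0.5, 0.8509, 1


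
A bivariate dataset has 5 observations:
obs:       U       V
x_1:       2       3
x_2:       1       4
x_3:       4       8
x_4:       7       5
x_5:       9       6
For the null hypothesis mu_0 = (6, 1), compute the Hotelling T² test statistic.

Step 1 — sample mean vector:
  mean(U) = (2 + 1 + 4 + 7 + 9) / 5 = 23/5 = 4.6
  mean(V) = (3 + 4 + 8 + 5 + 6) / 5 = 26/5 = 5.2
  x̄ = (4.6, 5.2),  deviation x̄ - mu_0 = (4.6, 5.2) - (6, 1) = (-1.4, 4.2).

Step 2 — sample covariance matrix, S[i,j] = (1/(n-1)) · Σ_k (x_{k,i} - mean_i) · (x_{k,j} - mean_j), divisor n-1 = 4:
  S[U,U] = ((-2.6)·(-2.6) + (-3.6)·(-3.6) + (-0.6)·(-0.6) + (2.4)·(2.4) + (4.4)·(4.4)) / 4 = 45.2/4 = 11.3
  S[U,V] = ((-2.6)·(-2.2) + (-3.6)·(-1.2) + (-0.6)·(2.8) + (2.4)·(-0.2) + (4.4)·(0.8)) / 4 = 11.4/4 = 2.85
  S[V,V] = ((-2.2)·(-2.2) + (-1.2)·(-1.2) + (2.8)·(2.8) + (-0.2)·(-0.2) + (0.8)·(0.8)) / 4 = 14.8/4 = 3.7
  S = [[11.3, 2.85],
 [2.85, 3.7]].

Step 3 — invert S. det(S) = 11.3·3.7 - (2.85)² = 33.6875.
  S^{-1} = (1/det) · [[d, -b], [-b, a]] = [[0.1098, -0.0846],
 [-0.0846, 0.3354]].

Step 4 — quadratic form (x̄ - mu_0)^T · S^{-1} · (x̄ - mu_0):
  S^{-1} · (x̄ - mu_0) = (-0.5091, 1.5273),
  (x̄ - mu_0)^T · [...] = (-1.4)·(-0.5091) + (4.2)·(1.5273) = 7.1273.

Step 5 — scale by n: T² = 5 · 7.1273 = 35.6364.

T² ≈ 35.6364


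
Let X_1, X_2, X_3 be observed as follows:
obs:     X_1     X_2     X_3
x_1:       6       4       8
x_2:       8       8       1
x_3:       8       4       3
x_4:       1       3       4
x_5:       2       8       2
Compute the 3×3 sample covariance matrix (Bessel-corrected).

Step 1 — column means:
  mean(X_1) = (6 + 8 + 8 + 1 + 2) / 5 = 25/5 = 5
  mean(X_2) = (4 + 8 + 4 + 3 + 8) / 5 = 27/5 = 5.4
  mean(X_3) = (8 + 1 + 3 + 4 + 2) / 5 = 18/5 = 3.6

Step 2 — sample covariance S[i,j] = (1/(n-1)) · Σ_k (x_{k,i} - mean_i) · (x_{k,j} - mean_j), with n-1 = 4.
  S[X_1,X_1] = ((1)·(1) + (3)·(3) + (3)·(3) + (-4)·(-4) + (-3)·(-3)) / 4 = 44/4 = 11
  S[X_1,X_2] = ((1)·(-1.4) + (3)·(2.6) + (3)·(-1.4) + (-4)·(-2.4) + (-3)·(2.6)) / 4 = 4/4 = 1
  S[X_1,X_3] = ((1)·(4.4) + (3)·(-2.6) + (3)·(-0.6) + (-4)·(0.4) + (-3)·(-1.6)) / 4 = -2/4 = -0.5
  S[X_2,X_2] = ((-1.4)·(-1.4) + (2.6)·(2.6) + (-1.4)·(-1.4) + (-2.4)·(-2.4) + (2.6)·(2.6)) / 4 = 23.2/4 = 5.8
  S[X_2,X_3] = ((-1.4)·(4.4) + (2.6)·(-2.6) + (-1.4)·(-0.6) + (-2.4)·(0.4) + (2.6)·(-1.6)) / 4 = -17.2/4 = -4.3
  S[X_3,X_3] = ((4.4)·(4.4) + (-2.6)·(-2.6) + (-0.6)·(-0.6) + (0.4)·(0.4) + (-1.6)·(-1.6)) / 4 = 29.2/4 = 7.3

S is symmetric (S[j,i] = S[i,j]). Assembling:

S = [[11, 1, -0.5],
 [1, 5.8, -4.3],
 [-0.5, -4.3, 7.3]]


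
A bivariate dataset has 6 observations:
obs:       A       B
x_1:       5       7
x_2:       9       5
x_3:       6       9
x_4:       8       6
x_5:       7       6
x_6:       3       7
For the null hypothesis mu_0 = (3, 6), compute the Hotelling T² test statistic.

Step 1 — sample mean vector:
  mean(A) = (5 + 9 + 6 + 8 + 7 + 3) / 6 = 38/6 = 6.3333
  mean(B) = (7 + 5 + 9 + 6 + 6 + 7) / 6 = 40/6 = 6.6667
  x̄ = (6.3333, 6.6667),  deviation x̄ - mu_0 = (6.3333, 6.6667) - (3, 6) = (3.3333, 0.6667).

Step 2 — sample covariance matrix, S[i,j] = (1/(n-1)) · Σ_k (x_{k,i} - mean_i) · (x_{k,j} - mean_j), divisor n-1 = 5:
  S[A,A] = ((-1.3333)·(-1.3333) + (2.6667)·(2.6667) + (-0.3333)·(-0.3333) + (1.6667)·(1.6667) + (0.6667)·(0.6667) + (-3.3333)·(-3.3333)) / 5 = 23.3333/5 = 4.6667
  S[A,B] = ((-1.3333)·(0.3333) + (2.6667)·(-1.6667) + (-0.3333)·(2.3333) + (1.6667)·(-0.6667) + (0.6667)·(-0.6667) + (-3.3333)·(0.3333)) / 5 = -8.3333/5 = -1.6667
  S[B,B] = ((0.3333)·(0.3333) + (-1.6667)·(-1.6667) + (2.3333)·(2.3333) + (-0.6667)·(-0.6667) + (-0.6667)·(-0.6667) + (0.3333)·(0.3333)) / 5 = 9.3333/5 = 1.8667
  S = [[4.6667, -1.6667],
 [-1.6667, 1.8667]].

Step 3 — invert S. det(S) = 4.6667·1.8667 - (-1.6667)² = 5.9333.
  S^{-1} = (1/det) · [[d, -b], [-b, a]] = [[0.3146, 0.2809],
 [0.2809, 0.7865]].

Step 4 — quadratic form (x̄ - mu_0)^T · S^{-1} · (x̄ - mu_0):
  S^{-1} · (x̄ - mu_0) = (1.236, 1.4607),
  (x̄ - mu_0)^T · [...] = (3.3333)·(1.236) + (0.6667)·(1.4607) = 5.0936.

Step 5 — scale by n: T² = 6 · 5.0936 = 30.5618.

T² ≈ 30.5618


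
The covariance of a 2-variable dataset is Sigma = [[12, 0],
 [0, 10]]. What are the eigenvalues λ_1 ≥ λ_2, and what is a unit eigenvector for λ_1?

Step 1 — characteristic polynomial of 2×2 Sigma:
  det(Sigma - λI) = λ² - trace · λ + det = 0.
  trace = 12 + 10 = 22, det = 12·10 - (0)² = 120.
Step 2 — discriminant:
  Δ = trace² - 4·det = 484 - 480 = 4.
Step 3 — eigenvalues:
  λ = (trace ± √Δ)/2 = (22 ± 2)/2,
  λ_1 = 12,  λ_2 = 10.

Step 4 — unit eigenvector for λ_1: Sigma is diagonal, so its eigenvectors are the coordinate axes. λ_1 = 12 is the diagonal entry on the first coordinate axis, hence
  v_1 = (1, 0) (||v_1|| = 1).

λ_1 = 12,  λ_2 = 10;  v_1 ≈ (1, 0)


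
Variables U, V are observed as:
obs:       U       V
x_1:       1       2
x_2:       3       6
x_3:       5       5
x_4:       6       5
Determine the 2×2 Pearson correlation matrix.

Step 1 — column means:
  mean(U) = (1 + 3 + 5 + 6) / 4 = 15/4 = 3.75
  mean(V) = (2 + 6 + 5 + 5) / 4 = 18/4 = 4.5

Step 2 — sample variances and covariances s[i,j] = (1/(n-1)) · Σ_k (x_{k,i} - mean_i) · (x_{k,j} - mean_j), with n-1 = 3:
  s[U,U] = ((-2.75)·(-2.75) + (-0.75)·(-0.75) + (1.25)·(1.25) + (2.25)·(2.25)) / 3 = 14.75/3 = 4.9167
  s[U,V] = ((-2.75)·(-2.5) + (-0.75)·(1.5) + (1.25)·(0.5) + (2.25)·(0.5)) / 3 = 7.5/3 = 2.5
  s[V,V] = ((-2.5)·(-2.5) + (1.5)·(1.5) + (0.5)·(0.5) + (0.5)·(0.5)) / 3 = 9/3 = 3
  Sample standard deviations s_i = √(s[i,i]):
  s(U) = √(4.9167) = 2.2174
  s(V) = √(3) = 1.7321

Step 3 — r_{ij} = s_{ij} / (s_i · s_j):
  r[U,U] = 1 (diagonal).
  r[U,V] = 2.5 / (2.2174 · 1.7321) = 2.5 / 3.8406 = 0.6509
  r[V,V] = 1 (diagonal).

R is symmetric with unit diagonal. Assembling:

R = [[1, 0.6509],
 [0.6509, 1]]


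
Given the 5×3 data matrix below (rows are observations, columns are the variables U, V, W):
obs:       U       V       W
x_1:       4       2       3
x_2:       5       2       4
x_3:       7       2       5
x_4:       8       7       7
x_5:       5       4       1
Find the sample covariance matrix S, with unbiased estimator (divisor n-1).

Step 1 — column means:
  mean(U) = (4 + 5 + 7 + 8 + 5) / 5 = 29/5 = 5.8
  mean(V) = (2 + 2 + 2 + 7 + 4) / 5 = 17/5 = 3.4
  mean(W) = (3 + 4 + 5 + 7 + 1) / 5 = 20/5 = 4

Step 2 — sample covariance S[i,j] = (1/(n-1)) · Σ_k (x_{k,i} - mean_i) · (x_{k,j} - mean_j), with n-1 = 4.
  S[U,U] = ((-1.8)·(-1.8) + (-0.8)·(-0.8) + (1.2)·(1.2) + (2.2)·(2.2) + (-0.8)·(-0.8)) / 4 = 10.8/4 = 2.7
  S[U,V] = ((-1.8)·(-1.4) + (-0.8)·(-1.4) + (1.2)·(-1.4) + (2.2)·(3.6) + (-0.8)·(0.6)) / 4 = 9.4/4 = 2.35
  S[U,W] = ((-1.8)·(-1) + (-0.8)·(0) + (1.2)·(1) + (2.2)·(3) + (-0.8)·(-3)) / 4 = 12/4 = 3
  S[V,V] = ((-1.4)·(-1.4) + (-1.4)·(-1.4) + (-1.4)·(-1.4) + (3.6)·(3.6) + (0.6)·(0.6)) / 4 = 19.2/4 = 4.8
  S[V,W] = ((-1.4)·(-1) + (-1.4)·(0) + (-1.4)·(1) + (3.6)·(3) + (0.6)·(-3)) / 4 = 9/4 = 2.25
  S[W,W] = ((-1)·(-1) + (0)·(0) + (1)·(1) + (3)·(3) + (-3)·(-3)) / 4 = 20/4 = 5

S is symmetric (S[j,i] = S[i,j]). Assembling:

S = [[2.7, 2.35, 3],
 [2.35, 4.8, 2.25],
 [3, 2.25, 5]]


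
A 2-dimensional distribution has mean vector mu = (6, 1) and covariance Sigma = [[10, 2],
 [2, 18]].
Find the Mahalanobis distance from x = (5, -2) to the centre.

Step 1 — centre the observation: (x - mu) = (-1, -3).

Step 2 — invert Sigma. det(Sigma) = 10·18 - (2)² = 176.
  Sigma^{-1} = (1/det) · [[d, -b], [-b, a]] = [[0.1023, -0.0114],
 [-0.0114, 0.0568]].

Step 3 — form the quadratic (x - mu)^T · Sigma^{-1} · (x - mu):
  Sigma^{-1} · (x - mu) = (-0.0682, -0.1591).
  (x - mu)^T · [Sigma^{-1} · (x - mu)] = (-1)·(-0.0682) + (-3)·(-0.1591) = 0.5455.

Step 4 — take square root: d = √(0.5455) ≈ 0.7385.

d(x, mu) = √(0.5455) ≈ 0.7385


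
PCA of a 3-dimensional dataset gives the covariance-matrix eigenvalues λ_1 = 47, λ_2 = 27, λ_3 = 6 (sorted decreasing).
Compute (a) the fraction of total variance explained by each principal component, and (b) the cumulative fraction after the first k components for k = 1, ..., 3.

Step 1 — total variance = trace(Sigma) = Σ λ_i = 47 + 27 + 6 = 80.

Step 2 — fraction explained by component i = λ_i / Σ λ:
  PC1: 47/80 = 0.5875
  PC2: 27/80 = 0.3375
  PC3: 6/80 = 0.075

Step 3 — cumulative fraction after k components = (λ_1 + ... + λ_k) / Σ λ:
  k = 1: 47/80 = 0.5875
  k = 2: (47 + 27)/80 = 74/80 = 0.925
  k = 3: (47 + 27 + 6)/80 = 80/80 = 1

Summary (fraction, with percent):

explained: PC1 0.5875 (58.75%), PC2 0.3375 (33.75%), PC3 0.075 (7.5%);  cumulative: 0.5875, 0.925, 1


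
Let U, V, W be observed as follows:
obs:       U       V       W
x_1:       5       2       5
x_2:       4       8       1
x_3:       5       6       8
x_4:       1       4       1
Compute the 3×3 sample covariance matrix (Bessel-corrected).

Step 1 — column means:
  mean(U) = (5 + 4 + 5 + 1) / 4 = 15/4 = 3.75
  mean(V) = (2 + 8 + 6 + 4) / 4 = 20/4 = 5
  mean(W) = (5 + 1 + 8 + 1) / 4 = 15/4 = 3.75

Step 2 — sample covariance S[i,j] = (1/(n-1)) · Σ_k (x_{k,i} - mean_i) · (x_{k,j} - mean_j), with n-1 = 3.
  S[U,U] = ((1.25)·(1.25) + (0.25)·(0.25) + (1.25)·(1.25) + (-2.75)·(-2.75)) / 3 = 10.75/3 = 3.5833
  S[U,V] = ((1.25)·(-3) + (0.25)·(3) + (1.25)·(1) + (-2.75)·(-1)) / 3 = 1/3 = 0.3333
  S[U,W] = ((1.25)·(1.25) + (0.25)·(-2.75) + (1.25)·(4.25) + (-2.75)·(-2.75)) / 3 = 13.75/3 = 4.5833
  S[V,V] = ((-3)·(-3) + (3)·(3) + (1)·(1) + (-1)·(-1)) / 3 = 20/3 = 6.6667
  S[V,W] = ((-3)·(1.25) + (3)·(-2.75) + (1)·(4.25) + (-1)·(-2.75)) / 3 = -5/3 = -1.6667
  S[W,W] = ((1.25)·(1.25) + (-2.75)·(-2.75) + (4.25)·(4.25) + (-2.75)·(-2.75)) / 3 = 34.75/3 = 11.5833

S is symmetric (S[j,i] = S[i,j]). Assembling:

S = [[3.5833, 0.3333, 4.5833],
 [0.3333, 6.6667, -1.6667],
 [4.5833, -1.6667, 11.5833]]


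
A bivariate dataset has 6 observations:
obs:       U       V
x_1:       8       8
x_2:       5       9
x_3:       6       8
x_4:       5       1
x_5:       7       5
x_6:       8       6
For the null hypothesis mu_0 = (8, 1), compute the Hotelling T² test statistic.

Step 1 — sample mean vector:
  mean(U) = (8 + 5 + 6 + 5 + 7 + 8) / 6 = 39/6 = 6.5
  mean(V) = (8 + 9 + 8 + 1 + 5 + 6) / 6 = 37/6 = 6.1667
  x̄ = (6.5, 6.1667),  deviation x̄ - mu_0 = (6.5, 6.1667) - (8, 1) = (-1.5, 5.1667).

Step 2 — sample covariance matrix, S[i,j] = (1/(n-1)) · Σ_k (x_{k,i} - mean_i) · (x_{k,j} - mean_j), divisor n-1 = 5:
  S[U,U] = ((1.5)·(1.5) + (-1.5)·(-1.5) + (-0.5)·(-0.5) + (-1.5)·(-1.5) + (0.5)·(0.5) + (1.5)·(1.5)) / 5 = 9.5/5 = 1.9
  S[U,V] = ((1.5)·(1.8333) + (-1.5)·(2.8333) + (-0.5)·(1.8333) + (-1.5)·(-5.1667) + (0.5)·(-1.1667) + (1.5)·(-0.1667)) / 5 = 4.5/5 = 0.9
  S[V,V] = ((1.8333)·(1.8333) + (2.8333)·(2.8333) + (1.8333)·(1.8333) + (-5.1667)·(-5.1667) + (-1.1667)·(-1.1667) + (-0.1667)·(-0.1667)) / 5 = 42.8333/5 = 8.5667
  S = [[1.9, 0.9],
 [0.9, 8.5667]].

Step 3 — invert S. det(S) = 1.9·8.5667 - (0.9)² = 15.4667.
  S^{-1} = (1/det) · [[d, -b], [-b, a]] = [[0.5539, -0.0582],
 [-0.0582, 0.1228]].

Step 4 — quadratic form (x̄ - mu_0)^T · S^{-1} · (x̄ - mu_0):
  S^{-1} · (x̄ - mu_0) = (-1.1315, 0.722),
  (x̄ - mu_0)^T · [...] = (-1.5)·(-1.1315) + (5.1667)·(0.722) = 5.4274.

Step 5 — scale by n: T² = 6 · 5.4274 = 32.5647.

T² ≈ 32.5647


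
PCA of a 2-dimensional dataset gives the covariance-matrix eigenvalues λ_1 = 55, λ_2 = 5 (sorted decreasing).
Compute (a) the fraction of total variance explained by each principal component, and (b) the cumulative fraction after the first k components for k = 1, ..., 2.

Step 1 — total variance = trace(Sigma) = Σ λ_i = 55 + 5 = 60.

Step 2 — fraction explained by component i = λ_i / Σ λ:
  PC1: 55/60 = 0.9167
  PC2: 5/60 = 0.0833

Step 3 — cumulative fraction after k components = (λ_1 + ... + λ_k) / Σ λ:
  k = 1: 55/60 = 0.9167
  k = 2: (55 + 5)/60 = 60/60 = 1

Summary (fraction, with percent):

explained: PC1 0.9167 (91.67%), PC2 0.0833 (8.33%);  cumulative: 0.9167, 1


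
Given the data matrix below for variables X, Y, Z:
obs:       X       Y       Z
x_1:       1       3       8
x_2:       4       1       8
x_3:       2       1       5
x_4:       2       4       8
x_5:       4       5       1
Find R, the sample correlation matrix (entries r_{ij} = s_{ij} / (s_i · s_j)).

Step 1 — column means:
  mean(X) = (1 + 4 + 2 + 2 + 4) / 5 = 13/5 = 2.6
  mean(Y) = (3 + 1 + 1 + 4 + 5) / 5 = 14/5 = 2.8
  mean(Z) = (8 + 8 + 5 + 8 + 1) / 5 = 30/5 = 6

Step 2 — sample variances and covariances s[i,j] = (1/(n-1)) · Σ_k (x_{k,i} - mean_i) · (x_{k,j} - mean_j), with n-1 = 4:
  s[X,X] = ((-1.6)·(-1.6) + (1.4)·(1.4) + (-0.6)·(-0.6) + (-0.6)·(-0.6) + (1.4)·(1.4)) / 4 = 7.2/4 = 1.8
  s[X,Y] = ((-1.6)·(0.2) + (1.4)·(-1.8) + (-0.6)·(-1.8) + (-0.6)·(1.2) + (1.4)·(2.2)) / 4 = 0.6/4 = 0.15
  s[X,Z] = ((-1.6)·(2) + (1.4)·(2) + (-0.6)·(-1) + (-0.6)·(2) + (1.4)·(-5)) / 4 = -8/4 = -2
  s[Y,Y] = ((0.2)·(0.2) + (-1.8)·(-1.8) + (-1.8)·(-1.8) + (1.2)·(1.2) + (2.2)·(2.2)) / 4 = 12.8/4 = 3.2
  s[Y,Z] = ((0.2)·(2) + (-1.8)·(2) + (-1.8)·(-1) + (1.2)·(2) + (2.2)·(-5)) / 4 = -10/4 = -2.5
  s[Z,Z] = ((2)·(2) + (2)·(2) + (-1)·(-1) + (2)·(2) + (-5)·(-5)) / 4 = 38/4 = 9.5
  Sample standard deviations s_i = √(s[i,i]):
  s(X) = √(1.8) = 1.3416
  s(Y) = √(3.2) = 1.7889
  s(Z) = √(9.5) = 3.0822

Step 3 — r_{ij} = s_{ij} / (s_i · s_j):
  r[X,X] = 1 (diagonal).
  r[X,Y] = 0.15 / (1.3416 · 1.7889) = 0.15 / 2.4 = 0.0625
  r[X,Z] = -2 / (1.3416 · 3.0822) = -2 / 4.1352 = -0.4837
  r[Y,Y] = 1 (diagonal).
  r[Y,Z] = -2.5 / (1.7889 · 3.0822) = -2.5 / 5.5136 = -0.4534
  r[Z,Z] = 1 (diagonal).

R is symmetric with unit diagonal. Assembling:

R = [[1, 0.0625, -0.4837],
 [0.0625, 1, -0.4534],
 [-0.4837, -0.4534, 1]]


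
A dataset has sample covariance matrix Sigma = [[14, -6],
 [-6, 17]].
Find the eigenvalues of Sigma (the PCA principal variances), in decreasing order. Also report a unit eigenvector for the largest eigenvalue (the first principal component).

Step 1 — characteristic polynomial of 2×2 Sigma:
  det(Sigma - λI) = λ² - trace · λ + det = 0.
  trace = 14 + 17 = 31, det = 14·17 - (-6)² = 202.
Step 2 — discriminant:
  Δ = trace² - 4·det = 961 - 808 = 153.
Step 3 — eigenvalues:
  λ = (trace ± √Δ)/2 = (31 ± 12.3693)/2,
  λ_1 = 21.6847,  λ_2 = 9.3153.

Step 4 — unit eigenvector for λ_1: solve (Sigma - λ_1 I)v = 0. First row:
  (14 - 21.6847)·v_x + (-6)·v_y = 0, i.e. (-7.6847)·v_x + (-6)·v_y = 0,
  so v ∝ (b, λ_1 - a) = (-6, 7.6847); multiply by -1 so the first entry is positive: u = (6, -7.6847).
  ||u|| = √((6)² + (-7.6847)²) = √(95.054) ≈ 9.7496,
  v_1 = u/||u|| ≈ (0.6154, -0.7882) (||v_1|| = 1).

λ_1 = 21.6847,  λ_2 = 9.3153;  v_1 ≈ (0.6154, -0.7882)


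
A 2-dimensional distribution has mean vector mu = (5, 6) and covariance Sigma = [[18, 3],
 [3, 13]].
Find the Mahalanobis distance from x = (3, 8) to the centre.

Step 1 — centre the observation: (x - mu) = (-2, 2).

Step 2 — invert Sigma. det(Sigma) = 18·13 - (3)² = 225.
  Sigma^{-1} = (1/det) · [[d, -b], [-b, a]] = [[0.0578, -0.0133],
 [-0.0133, 0.08]].

Step 3 — form the quadratic (x - mu)^T · Sigma^{-1} · (x - mu):
  Sigma^{-1} · (x - mu) = (-0.1422, 0.1867).
  (x - mu)^T · [Sigma^{-1} · (x - mu)] = (-2)·(-0.1422) + (2)·(0.1867) = 0.6578.

Step 4 — take square root: d = √(0.6578) ≈ 0.811.

d(x, mu) = √(0.6578) ≈ 0.811


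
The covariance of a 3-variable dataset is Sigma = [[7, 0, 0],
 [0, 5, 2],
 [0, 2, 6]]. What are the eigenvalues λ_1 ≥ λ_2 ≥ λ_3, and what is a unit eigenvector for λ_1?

Step 1 — characteristic polynomial p(λ) = det(λI - Sigma) = λ³ - tr·λ² + c_1·λ - det, where tr = trace, c_1 = sum of the principal 2×2 minors, det = det(Sigma):
  tr = 7 + 5 + 6 = 18,
  c_1 = (7·5 - (0)²) + (7·6 - (0)²) + (5·6 - (2)²) = 35 + 42 + 26 = 103,
  det = 7·(5·6 - (2)²) - (0)·((0)·6 - (2)·(0)) + (0)·((0)·(2) - 5·(0)) = 7·(26) - (0)·(0) + (0)·(0) = 182.
  So p(λ) = λ³ - 18λ² + 103λ - 182.
Step 2 — look for an integer root (rational root theorem: any rational root is an integer divisor of 182). Testing λ = 7:
  p(7) = 343 - 882 + 721 - 182 = 0  ✓
  Dividing out (λ - 7): p(λ) = (λ - 7)(λ² - 11λ + 26).
Step 3 — remaining eigenvalues from the quadratic λ² - 11λ + 26 = 0:
  Δ = 11² - 4·26 = 121 - 104 = 17,  λ = (11 ± √17)/2 = (11 ± 4.1231)/2 ≈ 7.5616 or 3.4384.
  Sorted: λ_1 = 7.5616,  λ_2 = 7,  λ_3 = 3.4384  (check: sum = 18 = tr ✓).

Step 4 — unit eigenvector for λ_1 ≈ 7.5616: v spans the null space of (Sigma - λ_1 I), whose rows are
  r_1 = (-0.5616, 0, 0),  r_2 = (0, -2.5616, 2),  r_3 = (0, 2, -1.5616).
  v is orthogonal to every row, so take v ∝ r_1 × r_2 = ((0)·(2) - (0)·(-2.5616), (0)·(0) - (-0.5616)·(2), (-0.5616)·(-2.5616) - (0)·(0)) ≈ (0, 1.1231, 1.4384).
  Let u = (0, 1.1231, 1.4384).
  ||u|| = √((0)² + (1.1231)² + (1.4384)²) = √(3.3305) ≈ 1.825,  v_1 = u/||u|| ≈ (0, 0.6154, 0.7882) (||v_1|| = 1).

λ_1 = 7.5616,  λ_2 = 7,  λ_3 = 3.4384;  v_1 ≈ (0, 0.6154, 0.7882)


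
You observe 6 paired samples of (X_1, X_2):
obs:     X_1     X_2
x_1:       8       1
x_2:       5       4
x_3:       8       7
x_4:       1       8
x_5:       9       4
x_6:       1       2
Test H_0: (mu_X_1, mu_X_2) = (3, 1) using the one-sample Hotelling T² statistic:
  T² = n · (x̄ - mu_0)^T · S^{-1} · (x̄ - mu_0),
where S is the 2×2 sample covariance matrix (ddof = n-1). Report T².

Step 1 — sample mean vector:
  mean(X_1) = (8 + 5 + 8 + 1 + 9 + 1) / 6 = 32/6 = 5.3333
  mean(X_2) = (1 + 4 + 7 + 8 + 4 + 2) / 6 = 26/6 = 4.3333
  x̄ = (5.3333, 4.3333),  deviation x̄ - mu_0 = (5.3333, 4.3333) - (3, 1) = (2.3333, 3.3333).

Step 2 — sample covariance matrix, S[i,j] = (1/(n-1)) · Σ_k (x_{k,i} - mean_i) · (x_{k,j} - mean_j), divisor n-1 = 5:
  S[X_1,X_1] = ((2.6667)·(2.6667) + (-0.3333)·(-0.3333) + (2.6667)·(2.6667) + (-4.3333)·(-4.3333) + (3.6667)·(3.6667) + (-4.3333)·(-4.3333)) / 5 = 65.3333/5 = 13.0667
  S[X_1,X_2] = ((2.6667)·(-3.3333) + (-0.3333)·(-0.3333) + (2.6667)·(2.6667) + (-4.3333)·(3.6667) + (3.6667)·(-0.3333) + (-4.3333)·(-2.3333)) / 5 = -8.6667/5 = -1.7333
  S[X_2,X_2] = ((-3.3333)·(-3.3333) + (-0.3333)·(-0.3333) + (2.6667)·(2.6667) + (3.6667)·(3.6667) + (-0.3333)·(-0.3333) + (-2.3333)·(-2.3333)) / 5 = 37.3333/5 = 7.4667
  S = [[13.0667, -1.7333],
 [-1.7333, 7.4667]].

Step 3 — invert S. det(S) = 13.0667·7.4667 - (-1.7333)² = 94.56.
  S^{-1} = (1/det) · [[d, -b], [-b, a]] = [[0.079, 0.0183],
 [0.0183, 0.1382]].

Step 4 — quadratic form (x̄ - mu_0)^T · S^{-1} · (x̄ - mu_0):
  S^{-1} · (x̄ - mu_0) = (0.2453, 0.5034),
  (x̄ - mu_0)^T · [...] = (2.3333)·(0.2453) + (3.3333)·(0.5034) = 2.2504.

Step 5 — scale by n: T² = 6 · 2.2504 = 13.5025.

T² ≈ 13.5025


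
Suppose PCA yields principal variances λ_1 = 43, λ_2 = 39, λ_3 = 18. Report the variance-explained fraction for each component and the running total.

Step 1 — total variance = trace(Sigma) = Σ λ_i = 43 + 39 + 18 = 100.

Step 2 — fraction explained by component i = λ_i / Σ λ:
  PC1: 43/100 = 0.43
  PC2: 39/100 = 0.39
  PC3: 18/100 = 0.18

Step 3 — cumulative fraction after k components = (λ_1 + ... + λ_k) / Σ λ:
  k = 1: 43/100 = 0.43
  k = 2: (43 + 39)/100 = 82/100 = 0.82
  k = 3: (43 + 39 + 18)/100 = 100/100 = 1

Summary (fraction, with percent):

explained: PC1 0.43 (43%), PC2 0.39 (39%), PC3 0.18 (18%);  cumulative: 0.43, 0.82, 1


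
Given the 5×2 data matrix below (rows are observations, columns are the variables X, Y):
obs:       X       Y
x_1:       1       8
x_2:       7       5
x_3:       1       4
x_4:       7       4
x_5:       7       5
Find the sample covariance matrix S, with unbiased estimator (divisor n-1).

Step 1 — column means:
  mean(X) = (1 + 7 + 1 + 7 + 7) / 5 = 23/5 = 4.6
  mean(Y) = (8 + 5 + 4 + 4 + 5) / 5 = 26/5 = 5.2

Step 2 — sample covariance S[i,j] = (1/(n-1)) · Σ_k (x_{k,i} - mean_i) · (x_{k,j} - mean_j), with n-1 = 4.
  S[X,X] = ((-3.6)·(-3.6) + (2.4)·(2.4) + (-3.6)·(-3.6) + (2.4)·(2.4) + (2.4)·(2.4)) / 4 = 43.2/4 = 10.8
  S[X,Y] = ((-3.6)·(2.8) + (2.4)·(-0.2) + (-3.6)·(-1.2) + (2.4)·(-1.2) + (2.4)·(-0.2)) / 4 = -9.6/4 = -2.4
  S[Y,Y] = ((2.8)·(2.8) + (-0.2)·(-0.2) + (-1.2)·(-1.2) + (-1.2)·(-1.2) + (-0.2)·(-0.2)) / 4 = 10.8/4 = 2.7

S is symmetric (S[j,i] = S[i,j]). Assembling:

S = [[10.8, -2.4],
 [-2.4, 2.7]]


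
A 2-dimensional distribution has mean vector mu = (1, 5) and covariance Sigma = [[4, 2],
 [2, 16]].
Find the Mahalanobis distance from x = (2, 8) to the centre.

Step 1 — centre the observation: (x - mu) = (1, 3).

Step 2 — invert Sigma. det(Sigma) = 4·16 - (2)² = 60.
  Sigma^{-1} = (1/det) · [[d, -b], [-b, a]] = [[0.2667, -0.0333],
 [-0.0333, 0.0667]].

Step 3 — form the quadratic (x - mu)^T · Sigma^{-1} · (x - mu):
  Sigma^{-1} · (x - mu) = (0.1667, 0.1667).
  (x - mu)^T · [Sigma^{-1} · (x - mu)] = (1)·(0.1667) + (3)·(0.1667) = 0.6667.

Step 4 — take square root: d = √(0.6667) ≈ 0.8165.

d(x, mu) = √(0.6667) ≈ 0.8165


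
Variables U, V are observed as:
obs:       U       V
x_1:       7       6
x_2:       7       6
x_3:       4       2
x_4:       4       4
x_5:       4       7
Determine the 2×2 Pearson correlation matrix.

Step 1 — column means:
  mean(U) = (7 + 7 + 4 + 4 + 4) / 5 = 26/5 = 5.2
  mean(V) = (6 + 6 + 2 + 4 + 7) / 5 = 25/5 = 5

Step 2 — sample variances and covariances s[i,j] = (1/(n-1)) · Σ_k (x_{k,i} - mean_i) · (x_{k,j} - mean_j), with n-1 = 4:
  s[U,U] = ((1.8)·(1.8) + (1.8)·(1.8) + (-1.2)·(-1.2) + (-1.2)·(-1.2) + (-1.2)·(-1.2)) / 4 = 10.8/4 = 2.7
  s[U,V] = ((1.8)·(1) + (1.8)·(1) + (-1.2)·(-3) + (-1.2)·(-1) + (-1.2)·(2)) / 4 = 6/4 = 1.5
  s[V,V] = ((1)·(1) + (1)·(1) + (-3)·(-3) + (-1)·(-1) + (2)·(2)) / 4 = 16/4 = 4
  Sample standard deviations s_i = √(s[i,i]):
  s(U) = √(2.7) = 1.6432
  s(V) = √(4) = 2

Step 3 — r_{ij} = s_{ij} / (s_i · s_j):
  r[U,U] = 1 (diagonal).
  r[U,V] = 1.5 / (1.6432 · 2) = 1.5 / 3.2863 = 0.4564
  r[V,V] = 1 (diagonal).

R is symmetric with unit diagonal. Assembling:

R = [[1, 0.4564],
 [0.4564, 1]]


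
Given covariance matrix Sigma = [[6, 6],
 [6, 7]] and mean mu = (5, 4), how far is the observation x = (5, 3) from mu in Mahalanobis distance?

Step 1 — centre the observation: (x - mu) = (0, -1).

Step 2 — invert Sigma. det(Sigma) = 6·7 - (6)² = 6.
  Sigma^{-1} = (1/det) · [[d, -b], [-b, a]] = [[1.1667, -1],
 [-1, 1]].

Step 3 — form the quadratic (x - mu)^T · Sigma^{-1} · (x - mu):
  Sigma^{-1} · (x - mu) = (1, -1).
  (x - mu)^T · [Sigma^{-1} · (x - mu)] = (0)·(1) + (-1)·(-1) = 1.

Step 4 — take square root: d = √(1) ≈ 1.

d(x, mu) = √(1) ≈ 1


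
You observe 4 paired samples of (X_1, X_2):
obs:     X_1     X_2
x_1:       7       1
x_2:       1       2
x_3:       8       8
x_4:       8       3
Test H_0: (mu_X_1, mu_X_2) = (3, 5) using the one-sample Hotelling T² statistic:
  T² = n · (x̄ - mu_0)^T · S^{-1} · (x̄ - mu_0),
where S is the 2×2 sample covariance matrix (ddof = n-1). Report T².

Step 1 — sample mean vector:
  mean(X_1) = (7 + 1 + 8 + 8) / 4 = 24/4 = 6
  mean(X_2) = (1 + 2 + 8 + 3) / 4 = 14/4 = 3.5
  x̄ = (6, 3.5),  deviation x̄ - mu_0 = (6, 3.5) - (3, 5) = (3, -1.5).

Step 2 — sample covariance matrix, S[i,j] = (1/(n-1)) · Σ_k (x_{k,i} - mean_i) · (x_{k,j} - mean_j), divisor n-1 = 3:
  S[X_1,X_1] = ((1)·(1) + (-5)·(-5) + (2)·(2) + (2)·(2)) / 3 = 34/3 = 11.3333
  S[X_1,X_2] = ((1)·(-2.5) + (-5)·(-1.5) + (2)·(4.5) + (2)·(-0.5)) / 3 = 13/3 = 4.3333
  S[X_2,X_2] = ((-2.5)·(-2.5) + (-1.5)·(-1.5) + (4.5)·(4.5) + (-0.5)·(-0.5)) / 3 = 29/3 = 9.6667
  S = [[11.3333, 4.3333],
 [4.3333, 9.6667]].

Step 3 — invert S. det(S) = 11.3333·9.6667 - (4.3333)² = 90.7778.
  S^{-1} = (1/det) · [[d, -b], [-b, a]] = [[0.1065, -0.0477],
 [-0.0477, 0.1248]].

Step 4 — quadratic form (x̄ - mu_0)^T · S^{-1} · (x̄ - mu_0):
  S^{-1} · (x̄ - mu_0) = (0.3911, -0.3305),
  (x̄ - mu_0)^T · [...] = (3)·(0.3911) + (-1.5)·(-0.3305) = 1.6689.

Step 5 — scale by n: T² = 4 · 1.6689 = 6.6756.

T² ≈ 6.6756


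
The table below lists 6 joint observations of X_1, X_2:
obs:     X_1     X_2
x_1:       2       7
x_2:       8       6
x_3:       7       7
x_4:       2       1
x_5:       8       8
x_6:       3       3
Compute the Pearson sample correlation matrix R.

Step 1 — column means:
  mean(X_1) = (2 + 8 + 7 + 2 + 8 + 3) / 6 = 30/6 = 5
  mean(X_2) = (7 + 6 + 7 + 1 + 8 + 3) / 6 = 32/6 = 5.3333

Step 2 — sample variances and covariances s[i,j] = (1/(n-1)) · Σ_k (x_{k,i} - mean_i) · (x_{k,j} - mean_j), with n-1 = 5:
  s[X_1,X_1] = ((-3)·(-3) + (3)·(3) + (2)·(2) + (-3)·(-3) + (3)·(3) + (-2)·(-2)) / 5 = 44/5 = 8.8
  s[X_1,X_2] = ((-3)·(1.6667) + (3)·(0.6667) + (2)·(1.6667) + (-3)·(-4.3333) + (3)·(2.6667) + (-2)·(-2.3333)) / 5 = 26/5 = 5.2
  s[X_2,X_2] = ((1.6667)·(1.6667) + (0.6667)·(0.6667) + (1.6667)·(1.6667) + (-4.3333)·(-4.3333) + (2.6667)·(2.6667) + (-2.3333)·(-2.3333)) / 5 = 37.3333/5 = 7.4667
  Sample standard deviations s_i = √(s[i,i]):
  s(X_1) = √(8.8) = 2.9665
  s(X_2) = √(7.4667) = 2.7325

Step 3 — r_{ij} = s_{ij} / (s_i · s_j):
  r[X_1,X_1] = 1 (diagonal).
  r[X_1,X_2] = 5.2 / (2.9665 · 2.7325) = 5.2 / 8.106 = 0.6415
  r[X_2,X_2] = 1 (diagonal).

R is symmetric with unit diagonal. Assembling:

R = [[1, 0.6415],
 [0.6415, 1]]


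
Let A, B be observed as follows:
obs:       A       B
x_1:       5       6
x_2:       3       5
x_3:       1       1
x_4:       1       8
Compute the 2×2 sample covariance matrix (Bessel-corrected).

Step 1 — column means:
  mean(A) = (5 + 3 + 1 + 1) / 4 = 10/4 = 2.5
  mean(B) = (6 + 5 + 1 + 8) / 4 = 20/4 = 5

Step 2 — sample covariance S[i,j] = (1/(n-1)) · Σ_k (x_{k,i} - mean_i) · (x_{k,j} - mean_j), with n-1 = 3.
  S[A,A] = ((2.5)·(2.5) + (0.5)·(0.5) + (-1.5)·(-1.5) + (-1.5)·(-1.5)) / 3 = 11/3 = 3.6667
  S[A,B] = ((2.5)·(1) + (0.5)·(0) + (-1.5)·(-4) + (-1.5)·(3)) / 3 = 4/3 = 1.3333
  S[B,B] = ((1)·(1) + (0)·(0) + (-4)·(-4) + (3)·(3)) / 3 = 26/3 = 8.6667

S is symmetric (S[j,i] = S[i,j]). Assembling:

S = [[3.6667, 1.3333],
 [1.3333, 8.6667]]


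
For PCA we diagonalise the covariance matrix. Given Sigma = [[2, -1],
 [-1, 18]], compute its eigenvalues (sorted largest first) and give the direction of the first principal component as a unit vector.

Step 1 — characteristic polynomial of 2×2 Sigma:
  det(Sigma - λI) = λ² - trace · λ + det = 0.
  trace = 2 + 18 = 20, det = 2·18 - (-1)² = 35.
Step 2 — discriminant:
  Δ = trace² - 4·det = 400 - 140 = 260.
Step 3 — eigenvalues:
  λ = (trace ± √Δ)/2 = (20 ± 16.1245)/2,
  λ_1 = 18.0623,  λ_2 = 1.9377.

Step 4 — unit eigenvector for λ_1: solve (Sigma - λ_1 I)v = 0. First row:
  (2 - 18.0623)·v_x + (-1)·v_y = 0, i.e. (-16.0623)·v_x + (-1)·v_y = 0,
  so v ∝ (b, λ_1 - a) = (-1, 16.0623); multiply by -1 so the first entry is positive: u = (1, -16.0623).
  ||u|| = √((1)² + (-16.0623)²) = √(258.9961) ≈ 16.0934,
  v_1 = u/||u|| ≈ (0.0621, -0.9981) (||v_1|| = 1).

λ_1 = 18.0623,  λ_2 = 1.9377;  v_1 ≈ (0.0621, -0.9981)


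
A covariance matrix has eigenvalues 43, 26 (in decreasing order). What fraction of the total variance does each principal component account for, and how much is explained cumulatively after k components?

Step 1 — total variance = trace(Sigma) = Σ λ_i = 43 + 26 = 69.

Step 2 — fraction explained by component i = λ_i / Σ λ:
  PC1: 43/69 = 0.6232
  PC2: 26/69 = 0.3768

Step 3 — cumulative fraction after k components = (λ_1 + ... + λ_k) / Σ λ:
  k = 1: 43/69 = 0.6232
  k = 2: (43 + 26)/69 = 69/69 = 1

Summary (fraction, with percent):

explained: PC1 0.6232 (62.32%), PC2 0.3768 (37.68%);  cumulative: 0.6232, 1


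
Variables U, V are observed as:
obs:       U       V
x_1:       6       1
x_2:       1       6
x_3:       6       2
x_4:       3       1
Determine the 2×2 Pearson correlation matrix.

Step 1 — column means:
  mean(U) = (6 + 1 + 6 + 3) / 4 = 16/4 = 4
  mean(V) = (1 + 6 + 2 + 1) / 4 = 10/4 = 2.5

Step 2 — sample variances and covariances s[i,j] = (1/(n-1)) · Σ_k (x_{k,i} - mean_i) · (x_{k,j} - mean_j), with n-1 = 3:
  s[U,U] = ((2)·(2) + (-3)·(-3) + (2)·(2) + (-1)·(-1)) / 3 = 18/3 = 6
  s[U,V] = ((2)·(-1.5) + (-3)·(3.5) + (2)·(-0.5) + (-1)·(-1.5)) / 3 = -13/3 = -4.3333
  s[V,V] = ((-1.5)·(-1.5) + (3.5)·(3.5) + (-0.5)·(-0.5) + (-1.5)·(-1.5)) / 3 = 17/3 = 5.6667
  Sample standard deviations s_i = √(s[i,i]):
  s(U) = √(6) = 2.4495
  s(V) = √(5.6667) = 2.3805

Step 3 — r_{ij} = s_{ij} / (s_i · s_j):
  r[U,U] = 1 (diagonal).
  r[U,V] = -4.3333 / (2.4495 · 2.3805) = -4.3333 / 5.831 = -0.7432
  r[V,V] = 1 (diagonal).

R is symmetric with unit diagonal. Assembling:

R = [[1, -0.7432],
 [-0.7432, 1]]


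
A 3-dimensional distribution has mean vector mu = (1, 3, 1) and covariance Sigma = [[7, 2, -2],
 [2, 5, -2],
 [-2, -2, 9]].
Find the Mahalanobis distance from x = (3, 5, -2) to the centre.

Step 1 — centre the observation: (x - mu) = (2, 2, -3).

Step 2 — invert Sigma (cofactor / det for 3×3, or solve directly):
  Sigma^{-1} = [[0.166, -0.0567, 0.0243],
 [-0.0567, 0.2389, 0.0405],
 [0.0243, 0.0405, 0.1255]].

Step 3 — form the quadratic (x - mu)^T · Sigma^{-1} · (x - mu):
  Sigma^{-1} · (x - mu) = (0.1457, 0.2429, -0.247).
  (x - mu)^T · [Sigma^{-1} · (x - mu)] = (2)·(0.1457) + (2)·(0.2429) + (-3)·(-0.247) = 1.5182.

Step 4 — take square root: d = √(1.5182) ≈ 1.2322.

d(x, mu) = √(1.5182) ≈ 1.2322
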